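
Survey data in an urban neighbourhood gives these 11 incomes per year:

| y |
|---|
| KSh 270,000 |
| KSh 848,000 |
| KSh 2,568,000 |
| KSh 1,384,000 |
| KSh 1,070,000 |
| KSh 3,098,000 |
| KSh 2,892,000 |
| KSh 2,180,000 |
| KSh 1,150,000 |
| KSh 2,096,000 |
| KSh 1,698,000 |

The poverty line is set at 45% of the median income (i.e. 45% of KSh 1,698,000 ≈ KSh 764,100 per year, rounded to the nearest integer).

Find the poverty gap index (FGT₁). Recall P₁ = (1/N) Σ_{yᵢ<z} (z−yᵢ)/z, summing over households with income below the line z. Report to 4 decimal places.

0.0588

Below the line: KSh 270,000 (q = 1 of N = 11).
Normalized shortfalls: (764100−270000)/764100 = 0.6466.
Sum of shortfalls = 0.646643; P₁ averages over all N: 0.646643 / 11 = 0.0588.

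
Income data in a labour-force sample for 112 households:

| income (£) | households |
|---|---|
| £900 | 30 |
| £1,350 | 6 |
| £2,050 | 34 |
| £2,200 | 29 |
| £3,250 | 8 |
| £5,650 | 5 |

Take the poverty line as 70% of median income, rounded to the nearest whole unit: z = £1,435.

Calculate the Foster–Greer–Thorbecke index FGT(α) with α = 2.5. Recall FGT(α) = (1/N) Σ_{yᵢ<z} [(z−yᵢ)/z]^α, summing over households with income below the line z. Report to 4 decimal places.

Incomes under z: 30×£900, 6×£1,350 (q = 36 of N = 112).
Shortfall ratios: (1435−900)/1435 = 0.3728 (×30); (1435−1350)/1435 = 0.0592 (×6).
Raised to α = 2.5: 0.08487 (×30); 0.00085 (×6).
Sum = 2.551226; FGT(2.5) = 2.551226 / 112 = 0.0228.

0.0228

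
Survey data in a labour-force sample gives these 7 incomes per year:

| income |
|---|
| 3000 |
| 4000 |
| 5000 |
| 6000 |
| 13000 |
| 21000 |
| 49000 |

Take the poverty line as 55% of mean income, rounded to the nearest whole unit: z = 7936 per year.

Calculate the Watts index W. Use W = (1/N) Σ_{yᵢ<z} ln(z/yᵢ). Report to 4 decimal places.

0.3428

Below the line: 3000, 4000, 5000, 6000 (q = 4 of N = 7).
ln(z/y) terms: ln(7936/3000) = 0.9728; ln(7936/4000) = 0.6851; ln(7936/5000) = 0.4620; ln(7936/6000) = 0.2796.
W = 2.399533 / 7 = 0.3428.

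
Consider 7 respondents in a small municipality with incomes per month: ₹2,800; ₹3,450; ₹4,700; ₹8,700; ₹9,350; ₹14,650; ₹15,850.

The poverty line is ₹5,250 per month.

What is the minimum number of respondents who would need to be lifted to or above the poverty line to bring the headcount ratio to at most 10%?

3

Currently q = 3 of N = 7 are below the line (H = 0.429).
A headcount ratio of at most 10% allows at most ⌊0.10 × 7⌋ = 0 poor respondents.
So at least 3 − 0 = 3 must be lifted.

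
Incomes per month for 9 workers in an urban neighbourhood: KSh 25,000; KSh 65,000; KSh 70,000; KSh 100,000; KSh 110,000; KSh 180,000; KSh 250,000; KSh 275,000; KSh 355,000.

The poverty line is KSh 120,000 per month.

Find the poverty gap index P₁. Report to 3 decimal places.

0.213

Below the line: KSh 25,000, KSh 65,000, KSh 70,000, KSh 100,000, KSh 110,000 (q = 5 of N = 9).
Relative gaps: (120000−25000)/120000 = 0.7917; (120000−65000)/120000 = 0.4583; (120000−70000)/120000 = 0.4167; (120000−100000)/120000 = 0.1667; (120000−110000)/120000 = 0.0833.
Σ = 1.916667. Dividing by the full population N = 9 gives P₁ = 0.213.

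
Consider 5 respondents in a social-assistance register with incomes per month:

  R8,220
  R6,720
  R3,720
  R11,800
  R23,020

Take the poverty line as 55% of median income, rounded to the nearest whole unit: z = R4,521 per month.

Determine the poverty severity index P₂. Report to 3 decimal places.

Poor units: R3,720 (q = 1 of N = 5).
Normalized shortfalls: (4521−3720)/4521 = 0.1772.
Squared: 0.0314.
Sum = 0.031390; P₂ = 0.031390 / 5 = 0.006.

0.006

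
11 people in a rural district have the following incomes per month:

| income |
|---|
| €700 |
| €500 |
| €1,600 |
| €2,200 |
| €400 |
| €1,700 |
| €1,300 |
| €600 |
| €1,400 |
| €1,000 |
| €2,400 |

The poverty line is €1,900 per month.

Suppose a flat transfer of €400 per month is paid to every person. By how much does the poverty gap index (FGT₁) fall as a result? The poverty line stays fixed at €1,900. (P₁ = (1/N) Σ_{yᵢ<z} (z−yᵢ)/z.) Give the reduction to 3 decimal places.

0.158

Before: below the line — €400, €500, €600, €700, €1,000, €1,300, €1,400, €1,600, €1,700; poverty gap index (FGT₁) = 0.37799.
After the €400 transfer: below the line — €800, €900, €1,000, €1,100, €1,400, €1,700, €1,800; poverty gap index (FGT₁) = 0.22010.
Reduction = 0.37799 − 0.22010 = 0.158.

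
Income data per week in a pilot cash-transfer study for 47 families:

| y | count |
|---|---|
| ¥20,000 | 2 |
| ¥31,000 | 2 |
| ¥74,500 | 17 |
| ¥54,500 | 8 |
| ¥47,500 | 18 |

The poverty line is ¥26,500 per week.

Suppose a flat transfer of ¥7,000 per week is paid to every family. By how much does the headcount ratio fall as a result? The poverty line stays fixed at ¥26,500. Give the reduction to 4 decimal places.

Before: below the line — 2×¥20,000; headcount ratio = 0.042553.
After the ¥7,000 transfer: below the line — none; headcount ratio = 0.000000.
Reduction = 0.042553 − 0.000000 = 0.0426.

0.0426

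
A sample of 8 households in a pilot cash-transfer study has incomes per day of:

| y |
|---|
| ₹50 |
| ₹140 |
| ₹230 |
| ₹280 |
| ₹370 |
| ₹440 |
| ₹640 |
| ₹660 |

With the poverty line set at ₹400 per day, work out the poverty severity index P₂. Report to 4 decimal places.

0.1830

Below the line: ₹50, ₹140, ₹230, ₹280, ₹370 (q = 5 of N = 8).
Normalized shortfalls: (400−50)/400 = 0.8750; (400−140)/400 = 0.6500; (400−230)/400 = 0.4250; (400−280)/400 = 0.3000; (400−370)/400 = 0.0750.
Squared: 0.7656; 0.4225; 0.1806; 0.0900; 0.0056.
Sum = 1.464375; P₂ = 1.464375 / 8 = 0.1830.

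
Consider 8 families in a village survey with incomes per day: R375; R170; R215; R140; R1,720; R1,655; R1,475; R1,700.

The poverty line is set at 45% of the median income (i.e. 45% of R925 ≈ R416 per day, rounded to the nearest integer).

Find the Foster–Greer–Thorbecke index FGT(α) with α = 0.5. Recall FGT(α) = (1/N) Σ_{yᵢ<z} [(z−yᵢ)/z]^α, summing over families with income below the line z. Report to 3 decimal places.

0.324

Poor units: R140, R170, R215, R375 (q = 4 of N = 8).
Shortfall ratios: (416−140)/416 = 0.6635; (416−170)/416 = 0.5913; (416−215)/416 = 0.4832; (416−375)/416 = 0.0986.
Raised to α = 0.5: 0.81453; 0.76899; 0.69511; 0.31394.
Sum = 2.592567; FGT(0.5) = 2.592567 / 8 = 0.324.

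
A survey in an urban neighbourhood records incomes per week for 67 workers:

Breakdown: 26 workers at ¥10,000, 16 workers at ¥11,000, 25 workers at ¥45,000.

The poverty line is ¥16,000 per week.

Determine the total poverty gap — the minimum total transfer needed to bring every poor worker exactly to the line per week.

Below z: 26×¥10,000, 16×¥11,000 (q = 42 of N = 67).
Individual gaps: 26×(16000−10000) = 156000; 16×(16000−11000) = 80000.
Aggregate gap = ¥236,000.

¥236,000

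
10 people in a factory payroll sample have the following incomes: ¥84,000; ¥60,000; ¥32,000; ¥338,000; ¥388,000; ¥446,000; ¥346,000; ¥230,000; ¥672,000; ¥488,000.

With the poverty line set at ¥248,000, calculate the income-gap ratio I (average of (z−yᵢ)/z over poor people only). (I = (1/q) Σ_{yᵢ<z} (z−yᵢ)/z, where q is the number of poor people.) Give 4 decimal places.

0.5907

Poor units: ¥32,000, ¥60,000, ¥84,000, ¥230,000 (q = 4 of N = 10).
Shortfall ratios (z−y)/z: 0.8710, 0.7581, 0.6613, 0.0726; sum = 2.362903.
I averages over the q = 4 poor units only: 2.362903 / 4 = 0.5907.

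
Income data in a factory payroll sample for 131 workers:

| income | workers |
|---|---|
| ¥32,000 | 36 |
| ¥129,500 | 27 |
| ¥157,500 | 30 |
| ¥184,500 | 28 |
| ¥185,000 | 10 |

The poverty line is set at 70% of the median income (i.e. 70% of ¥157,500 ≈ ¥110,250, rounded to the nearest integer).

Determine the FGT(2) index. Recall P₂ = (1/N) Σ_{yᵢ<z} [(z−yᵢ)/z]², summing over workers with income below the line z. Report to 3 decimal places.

0.138

Below the line: 36×¥32,000 (q = 36 of N = 131).
Normalized shortfalls: (110250−32000)/110250 = 0.7098 (×36).
Squared: 0.5037 (×36).
Sum = 18.134851; P₂ = 18.134851 / 131 = 0.138.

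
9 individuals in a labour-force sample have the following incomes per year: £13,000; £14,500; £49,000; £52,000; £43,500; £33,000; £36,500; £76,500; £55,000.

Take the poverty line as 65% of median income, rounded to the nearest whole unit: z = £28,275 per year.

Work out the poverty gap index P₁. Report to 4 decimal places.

Incomes under z: £13,000, £14,500 (q = 2 of N = 9).
Normalized shortfalls: (28275−13000)/28275 = 0.5402; (28275−14500)/28275 = 0.4872.
Σ = 1.027409. Dividing by the full population N = 9 gives P₁ = 0.1142.

0.1142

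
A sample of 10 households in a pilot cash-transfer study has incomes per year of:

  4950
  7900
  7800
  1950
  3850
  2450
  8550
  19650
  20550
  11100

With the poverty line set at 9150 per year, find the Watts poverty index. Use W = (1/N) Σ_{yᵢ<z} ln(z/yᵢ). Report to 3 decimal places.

Incomes under z: 1950, 2450, 3850, 4950, 7800, 7900, 8550 (q = 7 of N = 10).
Log shortfalls: ln(9150/1950) = 1.5459; ln(9150/2450) = 1.3177; ln(9150/3850) = 0.8657; ln(9150/4950) = 0.6144; ln(9150/7800) = 0.1596; ln(9150/7900) = 0.1469; ln(9150/8550) = 0.0678.
W = 4.717981 / 10 = 0.472.

0.472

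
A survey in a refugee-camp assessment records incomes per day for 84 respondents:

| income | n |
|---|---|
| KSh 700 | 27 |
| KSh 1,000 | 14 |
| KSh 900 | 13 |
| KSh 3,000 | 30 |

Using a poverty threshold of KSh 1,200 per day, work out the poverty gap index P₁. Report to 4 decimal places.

0.2004

Incomes under z: 27×KSh 700, 13×KSh 900, 14×KSh 1,000 (q = 54 of N = 84).
Shortfall ratios: (1200−700)/1200 = 0.4167 (×27); (1200−900)/1200 = 0.2500 (×13); (1200−1000)/1200 = 0.1667 (×14).
Σ = 16.833333. Dividing by the full population N = 84 gives P₁ = 0.2004.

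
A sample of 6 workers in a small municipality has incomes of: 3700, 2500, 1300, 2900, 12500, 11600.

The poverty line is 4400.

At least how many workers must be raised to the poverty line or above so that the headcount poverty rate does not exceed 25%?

3

Currently q = 4 of N = 6 are below the line (H = 0.667).
A headcount ratio of at most 25% allows at most ⌊0.25 × 6⌋ = 1 poor workers.
So at least 4 − 1 = 3 must be lifted.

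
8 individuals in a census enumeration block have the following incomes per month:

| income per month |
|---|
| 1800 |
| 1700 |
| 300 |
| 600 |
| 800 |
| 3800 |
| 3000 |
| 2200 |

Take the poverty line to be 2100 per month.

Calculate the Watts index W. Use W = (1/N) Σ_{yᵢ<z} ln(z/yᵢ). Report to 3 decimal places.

0.566

Below the line: 300, 600, 800, 1700, 1800 (q = 5 of N = 8).
Log gaps: ln(2100/300) = 1.9459; ln(2100/600) = 1.2528; ln(2100/800) = 0.9651; ln(2100/1700) = 0.2113; ln(2100/1800) = 0.1542.
W = 4.529214 / 8 = 0.566.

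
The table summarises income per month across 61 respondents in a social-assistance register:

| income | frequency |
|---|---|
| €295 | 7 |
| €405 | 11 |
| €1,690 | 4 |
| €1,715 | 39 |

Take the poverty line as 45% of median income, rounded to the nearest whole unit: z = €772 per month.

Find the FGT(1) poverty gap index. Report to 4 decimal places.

Incomes under z: 7×€295, 11×€405 (q = 18 of N = 61).
Normalized shortfalls: (772−295)/772 = 0.6179 (×7); (772−405)/772 = 0.4754 (×11).
Sum of shortfalls = 9.554404; P₁ averages over all N: 9.554404 / 61 = 0.1566.

0.1566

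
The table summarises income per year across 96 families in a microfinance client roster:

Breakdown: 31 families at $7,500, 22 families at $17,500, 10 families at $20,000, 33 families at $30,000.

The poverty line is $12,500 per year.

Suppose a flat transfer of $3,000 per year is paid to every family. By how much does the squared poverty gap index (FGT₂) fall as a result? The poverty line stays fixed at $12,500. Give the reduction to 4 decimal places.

0.0434

Before: below the line — 31×$7,500; squared poverty gap index (FGT₂) = 0.051667.
After the $3,000 transfer: below the line — 31×$10,500; squared poverty gap index (FGT₂) = 0.008267.
Reduction = 0.051667 − 0.008267 = 0.0434.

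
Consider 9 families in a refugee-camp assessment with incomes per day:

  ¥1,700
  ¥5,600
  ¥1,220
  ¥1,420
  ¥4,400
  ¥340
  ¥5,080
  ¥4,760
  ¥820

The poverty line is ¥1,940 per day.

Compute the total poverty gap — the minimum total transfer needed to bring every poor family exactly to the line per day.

¥4,200

Below the line: ¥340, ¥820, ¥1,220, ¥1,420, ¥1,700 (q = 5 of N = 9).
Individual gaps: 1940−340 = 1600; 1940−820 = 1120; 1940−1220 = 720; 1940−1420 = 520; 1940−1700 = 240.
Aggregate gap = ¥4,200.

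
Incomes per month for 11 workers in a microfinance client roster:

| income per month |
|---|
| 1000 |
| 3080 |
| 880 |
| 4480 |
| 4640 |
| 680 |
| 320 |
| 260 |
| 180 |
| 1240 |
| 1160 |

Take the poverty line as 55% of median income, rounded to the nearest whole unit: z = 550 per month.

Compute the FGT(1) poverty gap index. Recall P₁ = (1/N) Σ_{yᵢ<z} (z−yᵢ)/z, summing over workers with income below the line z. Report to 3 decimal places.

Poor units: 180, 260, 320 (q = 3 of N = 11).
Normalized shortfalls: (550−180)/550 = 0.6727; (550−260)/550 = 0.5273; (550−320)/550 = 0.4182.
Σ = 1.618182. Dividing by the full population N = 11 gives P₁ = 0.147.

0.147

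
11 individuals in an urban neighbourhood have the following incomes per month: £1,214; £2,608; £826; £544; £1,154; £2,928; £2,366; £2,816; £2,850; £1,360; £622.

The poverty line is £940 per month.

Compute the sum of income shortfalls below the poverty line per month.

Incomes under z: £544, £622, £826 (q = 3 of N = 11).
Individual gaps: 940−544 = 396; 940−622 = 318; 940−826 = 114.
Aggregate gap = £828.

£828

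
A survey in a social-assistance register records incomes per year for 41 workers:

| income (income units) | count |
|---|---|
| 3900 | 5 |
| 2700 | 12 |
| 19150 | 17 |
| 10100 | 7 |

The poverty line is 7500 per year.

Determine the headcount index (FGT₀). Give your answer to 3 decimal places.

0.415

17 of the 41 workers have income below 7500.
H = 17/41 = 0.415.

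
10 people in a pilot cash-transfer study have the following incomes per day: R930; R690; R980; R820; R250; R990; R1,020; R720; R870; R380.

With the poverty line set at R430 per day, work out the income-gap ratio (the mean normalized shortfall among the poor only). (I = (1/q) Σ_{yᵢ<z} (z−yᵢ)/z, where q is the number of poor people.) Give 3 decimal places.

0.267

Poor units: R250, R380 (q = 2 of N = 10).
Shortfall ratios (z−y)/z: 0.4186, 0.1163; sum = 0.534884.
The income-gap ratio divides by q (the poor only): 0.534884 / 2 = 0.267.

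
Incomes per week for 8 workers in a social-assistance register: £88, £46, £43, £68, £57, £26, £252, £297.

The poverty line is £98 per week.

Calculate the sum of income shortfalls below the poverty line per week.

£260

Incomes under z: £26, £43, £46, £57, £68, £88 (q = 6 of N = 8).
Individual gaps: 98−26 = 72; 98−43 = 55; 98−46 = 52; 98−57 = 41; 98−68 = 30; 98−88 = 10.
Aggregate gap = £260.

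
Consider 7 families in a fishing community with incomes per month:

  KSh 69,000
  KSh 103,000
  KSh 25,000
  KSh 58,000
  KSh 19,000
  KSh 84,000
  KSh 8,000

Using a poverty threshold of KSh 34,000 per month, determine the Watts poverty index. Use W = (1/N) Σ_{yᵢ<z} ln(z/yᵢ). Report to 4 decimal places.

0.3338

Incomes under z: KSh 8,000, KSh 19,000, KSh 25,000 (q = 3 of N = 7).
ln(z/y) terms: ln(34000/8000) = 1.4469; ln(34000/19000) = 0.5819; ln(34000/25000) = 0.3075.
W = 2.336325 / 7 = 0.3338.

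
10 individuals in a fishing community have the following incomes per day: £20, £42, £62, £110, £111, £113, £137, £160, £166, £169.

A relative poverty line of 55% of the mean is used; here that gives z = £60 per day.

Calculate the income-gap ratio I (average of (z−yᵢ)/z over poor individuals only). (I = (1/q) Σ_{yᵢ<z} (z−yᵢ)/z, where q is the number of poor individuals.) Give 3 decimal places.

0.483

Below the line: £20, £42 (q = 2 of N = 10).
Relative gaps: 0.6667, 0.3000; sum = 0.966667.
I averages over the q = 2 poor units only: 0.966667 / 2 = 0.483.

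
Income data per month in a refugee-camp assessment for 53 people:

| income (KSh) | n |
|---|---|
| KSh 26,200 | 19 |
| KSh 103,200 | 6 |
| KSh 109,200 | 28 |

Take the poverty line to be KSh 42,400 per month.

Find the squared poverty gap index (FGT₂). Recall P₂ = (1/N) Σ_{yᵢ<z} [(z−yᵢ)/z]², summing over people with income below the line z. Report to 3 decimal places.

Below the line: 19×KSh 26,200 (q = 19 of N = 53).
Shortfall ratios: (42400−26200)/42400 = 0.3821 (×19).
Squared: 0.1460 (×19).
Sum = 2.773652; P₂ = 2.773652 / 53 = 0.052.

0.052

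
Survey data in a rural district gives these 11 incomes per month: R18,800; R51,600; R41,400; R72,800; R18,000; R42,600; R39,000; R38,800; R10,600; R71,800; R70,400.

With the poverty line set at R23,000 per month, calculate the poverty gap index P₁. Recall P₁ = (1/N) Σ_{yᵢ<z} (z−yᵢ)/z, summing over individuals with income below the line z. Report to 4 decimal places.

0.0854

Below z: R10,600, R18,000, R18,800 (q = 3 of N = 11).
Relative gaps: (23000−10600)/23000 = 0.5391; (23000−18000)/23000 = 0.2174; (23000−18800)/23000 = 0.1826.
Σ = 0.939130. Dividing by the full population N = 11 gives P₁ = 0.0854.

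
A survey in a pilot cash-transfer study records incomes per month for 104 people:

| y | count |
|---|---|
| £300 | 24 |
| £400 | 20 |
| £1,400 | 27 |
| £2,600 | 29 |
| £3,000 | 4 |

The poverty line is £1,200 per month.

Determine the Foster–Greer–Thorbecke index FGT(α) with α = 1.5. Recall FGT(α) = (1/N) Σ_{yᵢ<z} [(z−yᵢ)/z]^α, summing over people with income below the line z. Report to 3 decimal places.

0.255

Below the line: 24×£300, 20×£400 (q = 44 of N = 104).
Normalized shortfalls: (1200−300)/1200 = 0.7500 (×24); (1200−400)/1200 = 0.6667 (×20).
Raised to α = 1.5: 0.64952 (×24); 0.54433 (×20).
Sum = 26.475078; FGT(1.5) = 26.475078 / 104 = 0.255.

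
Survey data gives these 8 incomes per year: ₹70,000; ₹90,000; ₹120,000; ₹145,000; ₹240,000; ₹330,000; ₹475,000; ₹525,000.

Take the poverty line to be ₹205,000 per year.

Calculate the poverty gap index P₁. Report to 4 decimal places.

Below the line: ₹70,000, ₹90,000, ₹120,000, ₹145,000 (q = 4 of N = 8).
Normalized shortfalls: (205000−70000)/205000 = 0.6585; (205000−90000)/205000 = 0.5610; (205000−120000)/205000 = 0.4146; (205000−145000)/205000 = 0.2927.
Sum of shortfalls = 1.926829; P₁ averages over all N: 1.926829 / 8 = 0.2409.

0.2409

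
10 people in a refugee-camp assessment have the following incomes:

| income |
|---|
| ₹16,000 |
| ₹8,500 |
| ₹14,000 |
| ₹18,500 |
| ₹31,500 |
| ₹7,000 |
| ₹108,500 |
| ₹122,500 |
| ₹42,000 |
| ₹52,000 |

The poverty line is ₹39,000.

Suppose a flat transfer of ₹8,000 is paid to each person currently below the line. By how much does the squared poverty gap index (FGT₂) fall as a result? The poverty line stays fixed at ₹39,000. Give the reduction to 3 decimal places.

0.120

Before: below the line — ₹7,000, ₹8,500, ₹14,000, ₹16,000, ₹18,500, ₹31,500; squared poverty gap index (FGT₂) = 0.23568.
After the ₹8,000 transfer: below the line — ₹15,000, ₹16,500, ₹22,000, ₹24,000, ₹26,500; squared poverty gap index (FGT₂) = 0.11522.
Reduction = 0.23568 − 0.11522 = 0.120.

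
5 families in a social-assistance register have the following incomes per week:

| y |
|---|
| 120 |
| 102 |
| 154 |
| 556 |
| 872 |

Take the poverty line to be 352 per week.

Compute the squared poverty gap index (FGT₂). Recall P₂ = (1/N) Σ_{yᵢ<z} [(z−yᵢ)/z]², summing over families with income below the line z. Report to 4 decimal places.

Below the line: 102, 120, 154 (q = 3 of N = 5).
Gap ratios (z−y)/z: (352−102)/352 = 0.7102; (352−120)/352 = 0.6591; (352−154)/352 = 0.5625.
Squared: 0.5044; 0.4344; 0.3164.
Sum = 1.255230; P₂ = 1.255230 / 5 = 0.2510.

0.2510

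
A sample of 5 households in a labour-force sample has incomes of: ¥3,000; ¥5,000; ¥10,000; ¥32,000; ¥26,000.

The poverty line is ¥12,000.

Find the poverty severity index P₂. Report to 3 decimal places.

Poor units: ¥3,000, ¥5,000, ¥10,000 (q = 3 of N = 5).
Gap ratios (z−y)/z: (12000−3000)/12000 = 0.7500; (12000−5000)/12000 = 0.5833; (12000−10000)/12000 = 0.1667.
Squared: 0.5625; 0.3403; 0.0278.
Sum = 0.930556; P₂ = 0.930556 / 5 = 0.186.

0.186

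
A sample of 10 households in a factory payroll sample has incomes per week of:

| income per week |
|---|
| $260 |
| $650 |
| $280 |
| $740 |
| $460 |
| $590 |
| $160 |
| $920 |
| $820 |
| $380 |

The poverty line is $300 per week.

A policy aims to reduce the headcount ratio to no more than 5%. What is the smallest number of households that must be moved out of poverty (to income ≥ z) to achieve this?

3 of the 10 households are poor, so H = 3/10 = 0.300.
A headcount ratio of at most 5% allows at most ⌊0.05 × 10⌋ = 0 poor households.
So at least 3 − 0 = 3 must be lifted.

3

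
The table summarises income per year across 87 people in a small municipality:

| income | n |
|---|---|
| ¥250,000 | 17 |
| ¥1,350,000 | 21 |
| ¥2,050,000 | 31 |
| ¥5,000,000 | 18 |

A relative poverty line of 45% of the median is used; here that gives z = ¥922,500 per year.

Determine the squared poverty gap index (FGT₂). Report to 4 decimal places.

Poor units: 17×¥250,000 (q = 17 of N = 87).
Relative gaps: (922500−250000)/922500 = 0.7290 (×17).
Squared: 0.5314 (×17).
Sum = 9.034430; P₂ = 9.034430 / 87 = 0.1038.

0.1038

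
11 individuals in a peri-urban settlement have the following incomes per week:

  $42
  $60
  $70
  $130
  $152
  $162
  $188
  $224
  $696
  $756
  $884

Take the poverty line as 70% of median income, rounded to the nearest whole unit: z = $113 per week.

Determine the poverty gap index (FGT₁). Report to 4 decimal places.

0.1344

Below the line: $42, $60, $70 (q = 3 of N = 11).
Relative gaps: (113−42)/113 = 0.6283; (113−60)/113 = 0.4690; (113−70)/113 = 0.3805.
Σ = 1.477876. Dividing by the full population N = 11 gives P₁ = 0.1344.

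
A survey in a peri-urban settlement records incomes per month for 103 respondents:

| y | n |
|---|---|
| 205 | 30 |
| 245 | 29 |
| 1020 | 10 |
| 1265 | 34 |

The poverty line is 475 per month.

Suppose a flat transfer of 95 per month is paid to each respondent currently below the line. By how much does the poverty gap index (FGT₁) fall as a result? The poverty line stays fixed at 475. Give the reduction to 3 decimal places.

0.115

Before: below the line — 30×205, 29×245; poverty gap index (FGT₁) = 0.30189.
After the 95 transfer: below the line — 30×300, 29×340; poverty gap index (FGT₁) = 0.18733.
Reduction = 0.30189 − 0.18733 = 0.115.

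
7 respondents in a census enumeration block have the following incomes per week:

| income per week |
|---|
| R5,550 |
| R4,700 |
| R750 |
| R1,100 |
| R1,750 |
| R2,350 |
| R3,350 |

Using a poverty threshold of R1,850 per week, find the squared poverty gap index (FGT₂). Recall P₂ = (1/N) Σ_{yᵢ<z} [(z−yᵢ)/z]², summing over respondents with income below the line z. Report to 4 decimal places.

Below the line: R750, R1,100, R1,750 (q = 3 of N = 7).
Normalized shortfalls: (1850−750)/1850 = 0.5946; (1850−1100)/1850 = 0.4054; (1850−1750)/1850 = 0.0541.
Squared: 0.3535; 0.1644; 0.0029.
Sum = 0.520818; P₂ = 0.520818 / 7 = 0.0744.

0.0744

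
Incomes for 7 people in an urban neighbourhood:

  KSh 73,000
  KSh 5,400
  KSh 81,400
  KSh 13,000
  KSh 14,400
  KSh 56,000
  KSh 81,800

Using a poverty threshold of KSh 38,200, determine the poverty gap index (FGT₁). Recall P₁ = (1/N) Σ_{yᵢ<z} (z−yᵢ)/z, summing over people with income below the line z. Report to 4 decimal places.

0.3059

Incomes under z: KSh 5,400, KSh 13,000, KSh 14,400 (q = 3 of N = 7).
Gap ratios (z−y)/z: (38200−5400)/38200 = 0.8586; (38200−13000)/38200 = 0.6597; (38200−14400)/38200 = 0.6230.
Σ = 2.141361. Dividing by the full population N = 7 gives P₁ = 0.3059.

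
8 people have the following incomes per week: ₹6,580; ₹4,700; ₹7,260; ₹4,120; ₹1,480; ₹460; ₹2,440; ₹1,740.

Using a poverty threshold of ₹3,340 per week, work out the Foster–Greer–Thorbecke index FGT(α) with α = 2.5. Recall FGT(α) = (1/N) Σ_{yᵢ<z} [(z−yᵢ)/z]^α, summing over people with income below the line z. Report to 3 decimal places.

Incomes under z: ₹460, ₹1,480, ₹1,740, ₹2,440 (q = 4 of N = 8).
Normalized shortfalls: (3340−460)/3340 = 0.8623; (3340−1480)/3340 = 0.5569; (3340−1740)/3340 = 0.4790; (3340−2440)/3340 = 0.2695.
Raised to α = 2.5: 0.69042; 0.23143; 0.15883; 0.03769.
Sum = 1.118373; FGT(2.5) = 1.118373 / 8 = 0.140.

0.140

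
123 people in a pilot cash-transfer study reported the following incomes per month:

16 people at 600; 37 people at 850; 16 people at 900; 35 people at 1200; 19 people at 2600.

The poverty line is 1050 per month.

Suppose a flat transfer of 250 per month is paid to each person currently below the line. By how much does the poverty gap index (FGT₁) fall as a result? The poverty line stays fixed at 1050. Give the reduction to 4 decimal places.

Before: below the line — 16×600, 37×850, 16×900; poverty gap index (FGT₁) = 0.131630.
After the 250 transfer: below the line — 16×850; poverty gap index (FGT₁) = 0.024777.
Reduction = 0.131630 − 0.024777 = 0.1069.

0.1069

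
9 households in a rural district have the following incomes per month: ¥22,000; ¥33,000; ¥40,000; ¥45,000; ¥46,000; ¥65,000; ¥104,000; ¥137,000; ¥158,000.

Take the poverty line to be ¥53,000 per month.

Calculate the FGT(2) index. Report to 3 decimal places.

Incomes under z: ¥22,000, ¥33,000, ¥40,000, ¥45,000, ¥46,000 (q = 5 of N = 9).
Shortfall ratios: (53000−22000)/53000 = 0.5849; (53000−33000)/53000 = 0.3774; (53000−40000)/53000 = 0.2453; (53000−45000)/53000 = 0.1509; (53000−46000)/53000 = 0.1321.
Squared: 0.3421; 0.1424; 0.0602; 0.0228; 0.0174.
Sum = 0.584906; P₂ = 0.584906 / 9 = 0.065.

0.065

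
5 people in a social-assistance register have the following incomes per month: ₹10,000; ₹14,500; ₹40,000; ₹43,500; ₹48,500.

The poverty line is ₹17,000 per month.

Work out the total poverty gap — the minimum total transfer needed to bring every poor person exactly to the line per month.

Below z: ₹10,000, ₹14,500 (q = 2 of N = 5).
Individual gaps: 17000−10000 = 7000; 17000−14500 = 2500.
Aggregate gap = ₹9,500.

₹9,500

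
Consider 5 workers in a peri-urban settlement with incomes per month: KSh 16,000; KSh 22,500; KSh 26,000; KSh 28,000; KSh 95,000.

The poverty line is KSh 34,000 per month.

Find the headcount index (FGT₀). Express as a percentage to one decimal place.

4 of the 5 workers have income below KSh 34,000.
H = 4/5 = 80.0%.

80.0%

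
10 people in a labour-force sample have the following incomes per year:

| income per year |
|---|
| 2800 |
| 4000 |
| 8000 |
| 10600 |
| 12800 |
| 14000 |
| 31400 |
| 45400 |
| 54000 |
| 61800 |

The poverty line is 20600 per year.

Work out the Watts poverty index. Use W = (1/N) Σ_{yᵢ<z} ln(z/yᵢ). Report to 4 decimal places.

Incomes under z: 2800, 4000, 8000, 10600, 12800, 14000 (q = 6 of N = 10).
Log gaps: ln(20600/2800) = 1.9957; ln(20600/4000) = 1.6390; ln(20600/8000) = 0.9458; ln(20600/10600) = 0.6644; ln(20600/12800) = 0.4758; ln(20600/14000) = 0.3862.
W = 6.107035 / 10 = 0.6107.

0.6107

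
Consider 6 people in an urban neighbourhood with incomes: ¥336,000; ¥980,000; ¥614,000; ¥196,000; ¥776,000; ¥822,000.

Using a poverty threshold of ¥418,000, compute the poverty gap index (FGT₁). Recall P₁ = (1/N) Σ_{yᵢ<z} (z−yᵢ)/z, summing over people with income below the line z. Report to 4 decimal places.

Below the line: ¥196,000, ¥336,000 (q = 2 of N = 6).
Shortfall ratios: (418000−196000)/418000 = 0.5311; (418000−336000)/418000 = 0.1962.
Sum of shortfalls = 0.727273; P₁ averages over all N: 0.727273 / 6 = 0.1212.

0.1212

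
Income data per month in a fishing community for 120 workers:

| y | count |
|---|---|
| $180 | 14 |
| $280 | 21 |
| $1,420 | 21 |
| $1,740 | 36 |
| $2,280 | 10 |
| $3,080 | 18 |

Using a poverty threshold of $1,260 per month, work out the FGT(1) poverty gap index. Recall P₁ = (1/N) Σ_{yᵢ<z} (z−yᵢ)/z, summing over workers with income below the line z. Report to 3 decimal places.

0.236

Incomes under z: 14×$180, 21×$280 (q = 35 of N = 120).
Relative gaps: (1260−180)/1260 = 0.8571 (×14); (1260−280)/1260 = 0.7778 (×21).
Sum of shortfalls = 28.333333; P₁ averages over all N: 28.333333 / 120 = 0.236.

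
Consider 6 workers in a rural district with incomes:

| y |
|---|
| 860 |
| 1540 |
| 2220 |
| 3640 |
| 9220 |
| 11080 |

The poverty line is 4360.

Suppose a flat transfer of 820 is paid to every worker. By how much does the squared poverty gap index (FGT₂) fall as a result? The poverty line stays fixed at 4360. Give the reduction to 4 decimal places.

Before: below the line — 860, 1540, 2220, 3640; squared poverty gap index (FGT₂) = 0.221821.
After the 820 transfer: below the line — 1680, 2360, 3040; squared poverty gap index (FGT₂) = 0.113318.
Reduction = 0.221821 − 0.113318 = 0.1085.

0.1085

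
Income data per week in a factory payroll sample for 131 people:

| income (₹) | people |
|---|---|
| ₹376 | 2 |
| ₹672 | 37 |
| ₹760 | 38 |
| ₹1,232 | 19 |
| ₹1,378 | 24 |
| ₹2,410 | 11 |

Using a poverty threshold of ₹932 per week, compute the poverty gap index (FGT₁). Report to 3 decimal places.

0.141

Below the line: 2×₹376, 37×₹672, 38×₹760 (q = 77 of N = 131).
Gap ratios (z−y)/z: (932−376)/932 = 0.5966 (×2); (932−672)/932 = 0.2790 (×37); (932−760)/932 = 0.1845 (×38).
Sum of shortfalls = 18.527897; P₁ averages over all N: 18.527897 / 131 = 0.141.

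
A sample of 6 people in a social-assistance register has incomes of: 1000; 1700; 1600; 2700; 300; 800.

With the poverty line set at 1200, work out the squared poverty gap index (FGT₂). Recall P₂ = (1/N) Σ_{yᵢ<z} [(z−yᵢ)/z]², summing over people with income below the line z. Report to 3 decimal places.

0.117

Incomes under z: 300, 800, 1000 (q = 3 of N = 6).
Relative gaps: (1200−300)/1200 = 0.7500; (1200−800)/1200 = 0.3333; (1200−1000)/1200 = 0.1667.
Squared: 0.5625; 0.1111; 0.0278.
Sum = 0.701389; P₂ = 0.701389 / 6 = 0.117.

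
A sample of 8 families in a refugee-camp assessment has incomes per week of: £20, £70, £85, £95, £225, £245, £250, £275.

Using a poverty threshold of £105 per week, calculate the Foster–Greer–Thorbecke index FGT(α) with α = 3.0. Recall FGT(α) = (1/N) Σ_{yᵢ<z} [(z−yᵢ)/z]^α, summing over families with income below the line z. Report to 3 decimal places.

0.072

Below z: £20, £70, £85, £95 (q = 4 of N = 8).
Relative gaps: (105−20)/105 = 0.8095; (105−70)/105 = 0.3333; (105−85)/105 = 0.1905; (105−95)/105 = 0.0952.
Raised to α = 3.0: 0.53050; 0.03704; 0.00691; 0.00086.
Sum = 0.575316; FGT(3.0) = 0.575316 / 8 = 0.072.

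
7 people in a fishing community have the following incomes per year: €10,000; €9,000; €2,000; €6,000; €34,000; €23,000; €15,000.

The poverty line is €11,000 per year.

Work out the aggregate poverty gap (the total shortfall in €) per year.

€17,000

Poor units: €2,000, €6,000, €9,000, €10,000 (q = 4 of N = 7).
Individual gaps: 11000−2000 = 9000; 11000−6000 = 5000; 11000−9000 = 2000; 11000−10000 = 1000.
Aggregate gap = €17,000.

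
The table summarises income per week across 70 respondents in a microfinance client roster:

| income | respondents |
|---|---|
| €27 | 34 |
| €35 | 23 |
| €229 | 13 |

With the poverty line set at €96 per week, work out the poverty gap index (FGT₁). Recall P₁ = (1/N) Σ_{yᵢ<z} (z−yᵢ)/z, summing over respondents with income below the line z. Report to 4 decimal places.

Poor units: 34×€27, 23×€35 (q = 57 of N = 70).
Normalized shortfalls: (96−27)/96 = 0.7188 (×34); (96−35)/96 = 0.6354 (×23).
Σ = 39.052083. Dividing by the full population N = 70 gives P₁ = 0.5579.

0.5579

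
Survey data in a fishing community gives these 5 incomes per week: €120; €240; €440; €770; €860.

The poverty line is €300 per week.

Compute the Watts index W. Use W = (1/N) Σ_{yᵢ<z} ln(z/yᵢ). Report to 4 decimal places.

Poor units: €120, €240 (q = 2 of N = 5).
Log shortfalls: ln(300/120) = 0.9163; ln(300/240) = 0.2231.
W = 1.139434 / 5 = 0.2279.

0.2279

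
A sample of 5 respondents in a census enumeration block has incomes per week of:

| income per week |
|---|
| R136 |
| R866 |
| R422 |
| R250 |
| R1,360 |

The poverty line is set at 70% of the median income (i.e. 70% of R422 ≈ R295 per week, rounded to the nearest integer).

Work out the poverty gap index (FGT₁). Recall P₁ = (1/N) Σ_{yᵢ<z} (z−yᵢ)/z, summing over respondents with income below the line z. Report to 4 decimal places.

0.1383

Below z: R136, R250 (q = 2 of N = 5).
Shortfall ratios: (295−136)/295 = 0.5390; (295−250)/295 = 0.1525.
Σ = 0.691525. Dividing by the full population N = 5 gives P₁ = 0.1383.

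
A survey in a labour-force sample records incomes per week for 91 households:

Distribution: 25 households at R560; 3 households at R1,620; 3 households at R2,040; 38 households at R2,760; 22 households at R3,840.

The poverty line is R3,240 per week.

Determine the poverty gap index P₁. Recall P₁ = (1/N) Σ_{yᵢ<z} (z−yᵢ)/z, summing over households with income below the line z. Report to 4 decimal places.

0.3178

Below z: 25×R560, 3×R1,620, 3×R2,040, 38×R2,760 (q = 69 of N = 91).
Shortfall ratios: (3240−560)/3240 = 0.8272 (×25); (3240−1620)/3240 = 0.5000 (×3); (3240−2040)/3240 = 0.3704 (×3); (3240−2760)/3240 = 0.1481 (×38).
Sum of shortfalls = 28.919753; P₁ averages over all N: 28.919753 / 91 = 0.3178.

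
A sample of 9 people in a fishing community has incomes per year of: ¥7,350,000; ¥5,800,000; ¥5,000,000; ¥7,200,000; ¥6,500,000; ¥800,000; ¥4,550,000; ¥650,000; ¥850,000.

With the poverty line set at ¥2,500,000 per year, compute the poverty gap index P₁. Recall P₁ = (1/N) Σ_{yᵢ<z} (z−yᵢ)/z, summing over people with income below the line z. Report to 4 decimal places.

Below the line: ¥650,000, ¥800,000, ¥850,000 (q = 3 of N = 9).
Gap ratios (z−y)/z: (2500000−650000)/2500000 = 0.7400; (2500000−800000)/2500000 = 0.6800; (2500000−850000)/2500000 = 0.6600.
Σ = 2.080000. Dividing by the full population N = 9 gives P₁ = 0.2311.

0.2311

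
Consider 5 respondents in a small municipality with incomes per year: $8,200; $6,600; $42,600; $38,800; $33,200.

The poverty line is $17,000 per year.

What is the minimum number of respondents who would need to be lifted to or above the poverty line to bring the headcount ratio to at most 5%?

2

2 of the 5 respondents are poor, so H = 2/5 = 0.400.
A headcount ratio of at most 5% allows at most ⌊0.05 × 5⌋ = 0 poor respondents.
So at least 2 − 0 = 2 must be lifted.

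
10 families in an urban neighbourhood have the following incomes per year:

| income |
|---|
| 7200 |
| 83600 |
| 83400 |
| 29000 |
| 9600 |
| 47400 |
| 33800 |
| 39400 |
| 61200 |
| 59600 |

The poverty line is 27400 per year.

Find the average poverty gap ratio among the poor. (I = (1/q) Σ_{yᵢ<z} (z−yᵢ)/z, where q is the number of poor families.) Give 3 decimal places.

Poor units: 7200, 9600 (q = 2 of N = 10).
Relative gaps: 0.7372, 0.6496; sum = 1.386861.
The income-gap ratio divides by q (the poor only): 1.386861 / 2 = 0.693.

0.693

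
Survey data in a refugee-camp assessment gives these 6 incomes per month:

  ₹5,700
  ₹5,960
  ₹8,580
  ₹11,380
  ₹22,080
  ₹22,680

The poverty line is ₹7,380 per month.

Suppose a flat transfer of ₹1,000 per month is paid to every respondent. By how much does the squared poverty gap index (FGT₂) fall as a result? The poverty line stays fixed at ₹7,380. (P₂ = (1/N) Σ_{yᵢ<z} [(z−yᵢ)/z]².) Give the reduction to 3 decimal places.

Before: below the line — ₹5,700, ₹5,960; squared poverty gap index (FGT₂) = 0.01481.
After the ₹1,000 transfer: below the line — ₹6,700, ₹6,960; squared poverty gap index (FGT₂) = 0.00195.
Reduction = 0.01481 − 0.00195 = 0.013.

0.013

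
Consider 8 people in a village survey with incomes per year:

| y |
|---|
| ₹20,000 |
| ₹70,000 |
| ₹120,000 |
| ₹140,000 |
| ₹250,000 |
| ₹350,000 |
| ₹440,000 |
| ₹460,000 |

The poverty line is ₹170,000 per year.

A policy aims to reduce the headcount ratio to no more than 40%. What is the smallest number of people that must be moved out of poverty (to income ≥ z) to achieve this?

1

4 of the 8 people are poor, so H = 4/8 = 0.500.
A headcount ratio of at most 40% allows at most ⌊0.40 × 8⌋ = 3 poor people.
So at least 4 − 3 = 1 must be lifted.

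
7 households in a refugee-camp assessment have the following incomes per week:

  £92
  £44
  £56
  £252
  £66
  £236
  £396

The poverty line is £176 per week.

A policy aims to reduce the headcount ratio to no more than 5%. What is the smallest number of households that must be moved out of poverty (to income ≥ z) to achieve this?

4 of the 7 households are poor, so H = 4/7 = 0.571.
A headcount ratio of at most 5% allows at most ⌊0.05 × 7⌋ = 0 poor households.
So at least 4 − 0 = 4 must be lifted.

4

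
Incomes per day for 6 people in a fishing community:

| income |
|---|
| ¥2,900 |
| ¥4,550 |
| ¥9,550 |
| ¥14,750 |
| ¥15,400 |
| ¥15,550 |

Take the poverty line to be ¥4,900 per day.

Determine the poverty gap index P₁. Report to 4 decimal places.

0.0799

Poor units: ¥2,900, ¥4,550 (q = 2 of N = 6).
Normalized shortfalls: (4900−2900)/4900 = 0.4082; (4900−4550)/4900 = 0.0714.
Sum of shortfalls = 0.479592; P₁ averages over all N: 0.479592 / 6 = 0.0799.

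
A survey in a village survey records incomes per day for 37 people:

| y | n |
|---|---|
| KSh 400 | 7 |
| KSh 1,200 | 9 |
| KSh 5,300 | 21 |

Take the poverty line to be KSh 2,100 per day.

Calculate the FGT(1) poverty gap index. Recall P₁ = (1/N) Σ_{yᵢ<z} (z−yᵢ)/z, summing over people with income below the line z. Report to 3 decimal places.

Poor units: 7×KSh 400, 9×KSh 1,200 (q = 16 of N = 37).
Normalized shortfalls: (2100−400)/2100 = 0.8095 (×7); (2100−1200)/2100 = 0.4286 (×9).
Sum of shortfalls = 9.523810; P₁ averages over all N: 9.523810 / 37 = 0.257.

0.257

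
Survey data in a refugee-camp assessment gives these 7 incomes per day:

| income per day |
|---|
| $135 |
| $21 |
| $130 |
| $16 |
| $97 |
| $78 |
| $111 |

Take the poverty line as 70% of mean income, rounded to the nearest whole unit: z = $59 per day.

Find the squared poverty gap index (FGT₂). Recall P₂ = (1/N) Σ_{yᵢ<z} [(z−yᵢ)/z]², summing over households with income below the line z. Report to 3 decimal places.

Below z: $16, $21 (q = 2 of N = 7).
Relative gaps: (59−16)/59 = 0.7288; (59−21)/59 = 0.6441.
Squared: 0.5312; 0.4148.
Sum = 0.945993; P₂ = 0.945993 / 7 = 0.135.

0.135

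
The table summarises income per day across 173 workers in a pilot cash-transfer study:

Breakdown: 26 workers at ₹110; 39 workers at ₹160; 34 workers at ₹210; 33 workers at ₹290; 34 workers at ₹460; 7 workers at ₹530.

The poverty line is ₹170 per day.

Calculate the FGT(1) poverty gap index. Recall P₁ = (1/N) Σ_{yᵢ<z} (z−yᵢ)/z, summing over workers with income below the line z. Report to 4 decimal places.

Below the line: 26×₹110, 39×₹160 (q = 65 of N = 173).
Gap ratios (z−y)/z: (170−110)/170 = 0.3529 (×26); (170−160)/170 = 0.0588 (×39).
Σ = 11.470588. Dividing by the full population N = 173 gives P₁ = 0.0663.

0.0663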